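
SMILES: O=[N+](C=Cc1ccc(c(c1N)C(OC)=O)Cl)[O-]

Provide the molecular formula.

C10H9ClN2O4

Heavy atoms from the SMILES: 10 C, 1 Cl, 2 N, 4 O.
Implicit hydrogens by atom environment:
  4 × C (aromatic): no H
  3 × O: no H
  2 × C (aromatic): 1 H each → 2
  2 × C: 1 H each → 2
  1 × C: 3 H
  1 × C: no H
  1 × Cl: no H
  1 × N: 2 H
  1 × N (charge +1): no H
  1 × O (charge -1): no H
  Total hydrogens = 9.
Molecular formula: C10H9ClN2O4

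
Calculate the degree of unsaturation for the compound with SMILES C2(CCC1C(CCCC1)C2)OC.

2

Molecular formula from the SMILES: C11H20O.
DoU = (2C + 2 + N − H − X)/2 = (2·11 + 2 + 0 − 20 − 0)/2 = 4/2 = 2.
(Structurally: 2 ring(s) + 0 π bond(s) = 2.)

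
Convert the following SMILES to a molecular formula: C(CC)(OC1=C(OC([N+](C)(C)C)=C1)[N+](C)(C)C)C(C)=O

[C15H28N2O3]2+

Heavy atoms from the SMILES: 15 C, 2 N, 3 O.
Implicit hydrogens by atom environment:
  8 × C: 3 H each → 24
  3 × C (aromatic): no H
  2 × N (charge +1): no H
  2 × O: no H
  1 × C: 2 H
  1 × C (aromatic): 1 H
  1 × C: 1 H
  1 × C: no H
  1 × O (aromatic): no H
  Total hydrogens = 28.
Net charge +2.
Molecular formula: [C15H28N2O3]2+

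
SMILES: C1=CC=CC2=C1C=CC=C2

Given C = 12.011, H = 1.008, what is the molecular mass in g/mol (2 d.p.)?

128.17

Molecular formula: C10H8.
M = 10×12.011 + 8×1.008 = 128.17 g/mol.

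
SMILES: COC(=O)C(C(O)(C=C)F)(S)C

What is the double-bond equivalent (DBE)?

2

Molecular formula from the SMILES: C7H11FO3S.
DoU = (2C + 2 + N − H − X)/2 = (2·7 + 2 + 0 − 11 − 1)/2 = 4/2 = 2.
(Structurally: 0 ring(s) + 2 π bond(s) = 2.)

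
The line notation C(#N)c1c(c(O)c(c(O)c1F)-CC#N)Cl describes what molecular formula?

C9H4ClFN2O2

Heavy atoms from the SMILES: 9 C, 1 Cl, 1 F, 2 N, 2 O.
Implicit hydrogens by atom environment:
  6 × C (aromatic): no H
  2 × C: no H
  2 × N: no H
  2 × O: 1 H each → 2
  1 × C: 2 H
  1 × Cl: no H
  1 × F: no H
  Total hydrogens = 4.
Molecular formula: C9H4ClFN2O2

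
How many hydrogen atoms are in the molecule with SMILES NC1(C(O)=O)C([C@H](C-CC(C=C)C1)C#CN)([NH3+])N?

21

Hydrogens are implicit in SMILES; fill each atom to its normal valence:
  5 × C: no H
  4 × C: 2 H each → 8
  3 × C: 1 H each → 3
  3 × N: 2 H each → 6
  1 × N (charge +1): 3 H
  1 × O: 1 H
  1 × O: no H
  Total hydrogens = 21.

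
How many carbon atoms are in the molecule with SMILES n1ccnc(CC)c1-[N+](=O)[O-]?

The symbol for carbon appears 6 times in the SMILES. Lowercase c denotes aromatic carbon and counts toward C.

6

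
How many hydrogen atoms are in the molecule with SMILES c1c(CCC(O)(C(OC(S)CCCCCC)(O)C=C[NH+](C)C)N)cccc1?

37

Hydrogens are implicit in SMILES; fill each atom to its normal valence:
  7 × C: 2 H each → 14
  5 × C (aromatic): 1 H each → 5
  3 × C: 3 H each → 9
  3 × C: 1 H each → 3
  2 × C: no H
  2 × O: 1 H each → 2
  1 × C (aromatic): no H
  1 × N: 2 H
  1 × N (charge +1): 1 H
  1 × O: no H
  1 × S: 1 H
  Total hydrogens = 37.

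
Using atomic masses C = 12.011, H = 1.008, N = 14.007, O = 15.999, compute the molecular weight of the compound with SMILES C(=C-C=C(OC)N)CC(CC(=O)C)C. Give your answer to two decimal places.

Molecular formula: C11H19NO2.
M = 11×12.011 + 19×1.008 + 1×14.007 + 2×15.999 = 197.28 g/mol.

197.28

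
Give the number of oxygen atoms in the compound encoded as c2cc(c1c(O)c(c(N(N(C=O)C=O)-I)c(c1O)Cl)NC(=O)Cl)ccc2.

5

The symbol for oxygen appears 5 times in the SMILES.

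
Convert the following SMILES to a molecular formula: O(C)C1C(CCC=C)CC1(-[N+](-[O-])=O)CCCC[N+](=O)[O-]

C13H22N2O5

Heavy atoms from the SMILES: 13 C, 2 N, 5 O.
Implicit hydrogens by atom environment:
  8 × C: 2 H each → 16
  3 × C: 1 H each → 3
  3 × O: no H
  2 × N (charge +1): no H
  2 × O (charge -1): no H
  1 × C: 3 H
  1 × C: no H
  Total hydrogens = 22.
Molecular formula: C13H22N2O5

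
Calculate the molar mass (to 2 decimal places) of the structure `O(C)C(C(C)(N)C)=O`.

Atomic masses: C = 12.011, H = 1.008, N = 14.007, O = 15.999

Molecular formula: C5H11NO2.
M = 5×12.011 + 11×1.008 + 1×14.007 + 2×15.999 = 117.15 g/mol.

117.15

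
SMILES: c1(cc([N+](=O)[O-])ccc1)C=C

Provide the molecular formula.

C8H7NO2

Heavy atoms from the SMILES: 8 C, 1 N, 2 O.
Implicit hydrogens by atom environment:
  4 × C (aromatic): 1 H each → 4
  2 × C (aromatic): no H
  1 × C: 2 H
  1 × C: 1 H
  1 × N (charge +1): no H
  1 × O: no H
  1 × O (charge -1): no H
  Total hydrogens = 7.
Molecular formula: C8H7NO2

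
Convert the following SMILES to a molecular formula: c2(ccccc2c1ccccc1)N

Heavy atoms from the SMILES: 12 C, 1 N.
Implicit hydrogens by atom environment:
  9 × C (aromatic): 1 H each → 9
  3 × C (aromatic): no H
  1 × N: 2 H
  Total hydrogens = 11.
Molecular formula: C12H11N

C12H11N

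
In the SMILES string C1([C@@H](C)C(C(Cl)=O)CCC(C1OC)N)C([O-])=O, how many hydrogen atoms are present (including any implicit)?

17

Hydrogens are implicit in SMILES; fill each atom to its normal valence:
  5 × C: 1 H each → 5
  3 × O: no H
  2 × C: 3 H each → 6
  2 × C: 2 H each → 4
  2 × C: no H
  1 × Cl: no H
  1 × N: 2 H
  1 × O (charge -1): no H
  Total hydrogens = 17.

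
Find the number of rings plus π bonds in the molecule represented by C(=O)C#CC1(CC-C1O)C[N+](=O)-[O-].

Molecular formula from the SMILES: C8H9NO4.
DoU = (2C + 2 + N − H − X)/2 = (2·8 + 2 + 1 − 9 − 0)/2 = 10/2 = 5.
(Structurally: 1 ring(s) + 4 π bond(s) = 5.)

5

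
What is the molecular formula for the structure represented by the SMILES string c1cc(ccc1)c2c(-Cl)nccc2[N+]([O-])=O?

Heavy atoms from the SMILES: 11 C, 1 Cl, 2 N, 2 O.
Implicit hydrogens by atom environment:
  7 × C (aromatic): 1 H each → 7
  4 × C (aromatic): no H
  1 × Cl: no H
  1 × N (aromatic): no H
  1 × N (charge +1): no H
  1 × O: no H
  1 × O (charge -1): no H
  Total hydrogens = 7.
Molecular formula: C11H7ClN2O2

C11H7ClN2O2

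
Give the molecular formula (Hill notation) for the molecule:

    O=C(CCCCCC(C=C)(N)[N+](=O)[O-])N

Heavy atoms from the SMILES: 9 C, 3 N, 3 O.
Implicit hydrogens by atom environment:
  6 × C: 2 H each → 12
  2 × C: no H
  2 × N: 2 H each → 4
  2 × O: no H
  1 × C: 1 H
  1 × N (charge +1): no H
  1 × O (charge -1): no H
  Total hydrogens = 17.
Molecular formula: C9H17N3O3

C9H17N3O3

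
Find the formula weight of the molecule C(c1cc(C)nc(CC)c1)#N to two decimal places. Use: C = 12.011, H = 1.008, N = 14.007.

Molecular formula: C9H10N2.
M = 9×12.011 + 10×1.008 + 2×14.007 = 146.19 g/mol.

146.19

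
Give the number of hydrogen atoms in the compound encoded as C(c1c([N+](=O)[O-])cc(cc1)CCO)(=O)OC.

11

Hydrogens are implicit in SMILES; fill each atom to its normal valence:
  3 × C (aromatic): 1 H each → 3
  3 × C (aromatic): no H
  3 × O: no H
  2 × C: 2 H each → 4
  1 × C: 3 H
  1 × C: no H
  1 × N (charge +1): no H
  1 × O: 1 H
  1 × O (charge -1): no H
  Total hydrogens = 11.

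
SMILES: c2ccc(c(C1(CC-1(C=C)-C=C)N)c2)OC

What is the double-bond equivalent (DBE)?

Molecular formula from the SMILES: C14H17NO.
DoU = (2C + 2 + N − H − X)/2 = (2·14 + 2 + 1 − 17 − 0)/2 = 14/2 = 7.
(Structurally: 2 ring(s) + 5 π bond(s) = 7.)

7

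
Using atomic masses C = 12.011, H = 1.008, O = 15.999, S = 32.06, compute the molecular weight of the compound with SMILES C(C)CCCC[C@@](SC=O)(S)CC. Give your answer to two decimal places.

Molecular formula: C10H20OS2.
M = 10×12.011 + 20×1.008 + 1×15.999 + 2×32.06 = 220.39 g/mol.

220.39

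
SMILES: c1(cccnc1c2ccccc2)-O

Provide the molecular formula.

Heavy atoms from the SMILES: 11 C, 1 N, 1 O.
Implicit hydrogens by atom environment:
  8 × C (aromatic): 1 H each → 8
  3 × C (aromatic): no H
  1 × N (aromatic): no H
  1 × O: 1 H
  Total hydrogens = 9.
Molecular formula: C11H9NO

C11H9NO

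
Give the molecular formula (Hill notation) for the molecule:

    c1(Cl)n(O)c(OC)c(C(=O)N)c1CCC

Heavy atoms from the SMILES: 9 C, 1 Cl, 2 N, 3 O.
Implicit hydrogens by atom environment:
  4 × C (aromatic): no H
  2 × C: 3 H each → 6
  2 × C: 2 H each → 4
  2 × O: no H
  1 × C: no H
  1 × Cl: no H
  1 × N: 2 H
  1 × N (aromatic): no H
  1 × O: 1 H
  Total hydrogens = 13.
Molecular formula: C9H13ClN2O3

C9H13ClN2O3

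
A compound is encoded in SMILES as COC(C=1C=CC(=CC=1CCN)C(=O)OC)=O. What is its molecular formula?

C12H15NO4

Heavy atoms from the SMILES: 12 C, 1 N, 4 O.
Implicit hydrogens by atom environment:
  4 × O: no H
  3 × C (aromatic): 1 H each → 3
  3 × C (aromatic): no H
  2 × C: 3 H each → 6
  2 × C: 2 H each → 4
  2 × C: no H
  1 × N: 2 H
  Total hydrogens = 15.
Molecular formula: C12H15NO4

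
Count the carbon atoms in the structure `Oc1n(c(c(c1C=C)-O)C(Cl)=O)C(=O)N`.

8

The symbol for carbon appears 8 times in the SMILES. Lowercase c denotes aromatic carbon and counts toward C.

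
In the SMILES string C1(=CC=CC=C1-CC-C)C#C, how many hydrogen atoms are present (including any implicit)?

12

Hydrogens are implicit in SMILES; fill each atom to its normal valence:
  4 × C (aromatic): 1 H each → 4
  2 × C: 2 H each → 4
  2 × C (aromatic): no H
  1 × C: 3 H
  1 × C: 1 H
  1 × C: no H
  Total hydrogens = 12.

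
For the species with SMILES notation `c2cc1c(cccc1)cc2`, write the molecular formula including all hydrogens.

Heavy atoms from the SMILES: 10 C.
Implicit hydrogens by atom environment:
  8 × C (aromatic): 1 H each → 8
  2 × C (aromatic): no H
  Total hydrogens = 8.
Molecular formula: C10H8

C10H8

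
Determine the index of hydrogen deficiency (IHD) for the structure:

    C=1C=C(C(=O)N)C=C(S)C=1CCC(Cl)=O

6

Molecular formula from the SMILES: C10H10ClNO2S.
DoU = (2C + 2 + N − H − X)/2 = (2·10 + 2 + 1 − 10 − 1)/2 = 12/2 = 6.
(Structurally: 1 ring(s) + 5 π bond(s) = 6.)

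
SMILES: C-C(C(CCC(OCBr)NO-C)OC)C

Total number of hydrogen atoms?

22

Hydrogens are implicit in SMILES; fill each atom to its normal valence:
  4 × C: 3 H each → 12
  3 × C: 2 H each → 6
  3 × C: 1 H each → 3
  3 × O: no H
  1 × Br: no H
  1 × N: 1 H
  Total hydrogens = 22.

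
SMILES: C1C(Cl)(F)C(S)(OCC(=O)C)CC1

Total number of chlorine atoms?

The symbol for chlorine appears 1 time in the SMILES.

1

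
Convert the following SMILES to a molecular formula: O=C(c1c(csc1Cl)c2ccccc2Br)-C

Heavy atoms from the SMILES: 1 Br, 12 C, 1 Cl, 1 O, 1 S.
Implicit hydrogens by atom environment:
  5 × C (aromatic): 1 H each → 5
  5 × C (aromatic): no H
  1 × Br: no H
  1 × C: 3 H
  1 × C: no H
  1 × Cl: no H
  1 × O: no H
  1 × S (aromatic): no H
  Total hydrogens = 8.
Molecular formula: C12H8BrClOS

C12H8BrClOS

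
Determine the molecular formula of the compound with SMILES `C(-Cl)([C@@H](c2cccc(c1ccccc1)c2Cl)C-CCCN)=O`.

Heavy atoms from the SMILES: 18 C, 2 Cl, 1 N, 1 O.
Implicit hydrogens by atom environment:
  8 × C (aromatic): 1 H each → 8
  4 × C: 2 H each → 8
  4 × C (aromatic): no H
  2 × Cl: no H
  1 × C: 1 H
  1 × C: no H
  1 × N: 2 H
  1 × O: no H
  Total hydrogens = 19.
Molecular formula: C18H19Cl2NO

C18H19Cl2NO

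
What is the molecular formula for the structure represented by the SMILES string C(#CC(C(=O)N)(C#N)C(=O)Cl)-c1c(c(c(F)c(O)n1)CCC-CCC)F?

Heavy atoms from the SMILES: 17 C, 1 Cl, 2 F, 3 N, 3 O.
Implicit hydrogens by atom environment:
  6 × C: no H
  5 × C: 2 H each → 10
  5 × C (aromatic): no H
  2 × F: no H
  2 × O: no H
  1 × C: 3 H
  1 × Cl: no H
  1 × N: 2 H
  1 × N (aromatic): no H
  1 × N: no H
  1 × O: 1 H
  Total hydrogens = 16.
Molecular formula: C17H16ClF2N3O3

C17H16ClF2N3O3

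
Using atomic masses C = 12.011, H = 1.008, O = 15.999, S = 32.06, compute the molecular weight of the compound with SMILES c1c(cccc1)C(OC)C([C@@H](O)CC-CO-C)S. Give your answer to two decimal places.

Molecular formula: C14H22O3S.
M = 14×12.011 + 22×1.008 + 3×15.999 + 1×32.06 = 270.39 g/mol.

270.39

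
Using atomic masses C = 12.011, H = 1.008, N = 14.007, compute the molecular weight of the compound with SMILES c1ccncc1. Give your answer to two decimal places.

79.10

Molecular formula: C5H5N.
M = 5×12.011 + 5×1.008 + 1×14.007 = 79.10 g/mol.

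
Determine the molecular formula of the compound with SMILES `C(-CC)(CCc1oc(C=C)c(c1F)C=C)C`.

Heavy atoms from the SMILES: 14 C, 1 F, 1 O.
Implicit hydrogens by atom environment:
  5 × C: 2 H each → 10
  4 × C (aromatic): no H
  3 × C: 1 H each → 3
  2 × C: 3 H each → 6
  1 × F: no H
  1 × O (aromatic): no H
  Total hydrogens = 19.
Molecular formula: C14H19FO

C14H19FO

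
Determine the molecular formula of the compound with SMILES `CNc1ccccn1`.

C6H8N2

Heavy atoms from the SMILES: 6 C, 2 N.
Implicit hydrogens by atom environment:
  4 × C (aromatic): 1 H each → 4
  1 × C: 3 H
  1 × C (aromatic): no H
  1 × N: 1 H
  1 × N (aromatic): no H
  Total hydrogens = 8.
Molecular formula: C6H8N2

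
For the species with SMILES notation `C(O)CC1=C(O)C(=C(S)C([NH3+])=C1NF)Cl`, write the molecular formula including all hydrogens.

Heavy atoms from the SMILES: 8 C, 1 Cl, 1 F, 2 N, 2 O, 1 S.
Implicit hydrogens by atom environment:
  6 × C (aromatic): no H
  2 × C: 2 H each → 4
  2 × O: 1 H each → 2
  1 × Cl: no H
  1 × F: no H
  1 × N (charge +1): 3 H
  1 × N: 1 H
  1 × S: 1 H
  Total hydrogens = 11.
Net charge +1.
Molecular formula: C8H11ClFN2O2S+

C8H11ClFN2O2S+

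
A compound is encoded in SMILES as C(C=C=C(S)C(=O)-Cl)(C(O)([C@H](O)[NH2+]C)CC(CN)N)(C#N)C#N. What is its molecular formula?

Heavy atoms from the SMILES: 13 C, 1 Cl, 5 N, 3 O, 1 S.
Implicit hydrogens by atom environment:
  7 × C: no H
  3 × C: 1 H each → 3
  2 × C: 2 H each → 4
  2 × N: 2 H each → 4
  2 × N: no H
  2 × O: 1 H each → 2
  1 × C: 3 H
  1 × Cl: no H
  1 × N (charge +1): 2 H
  1 × O: no H
  1 × S: 1 H
  Total hydrogens = 19.
Net charge +1.
Molecular formula: C13H19ClN5O3S+

C13H19ClN5O3S+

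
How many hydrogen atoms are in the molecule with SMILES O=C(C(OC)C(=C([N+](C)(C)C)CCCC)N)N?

Hydrogens are implicit in SMILES; fill each atom to its normal valence:
  5 × C: 3 H each → 15
  3 × C: 2 H each → 6
  3 × C: no H
  2 × N: 2 H each → 4
  2 × O: no H
  1 × C: 1 H
  1 × N (charge +1): no H
  Total hydrogens = 26.

26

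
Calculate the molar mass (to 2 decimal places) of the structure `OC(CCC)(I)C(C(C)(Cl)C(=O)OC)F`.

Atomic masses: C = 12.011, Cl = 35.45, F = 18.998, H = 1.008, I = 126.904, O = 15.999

Molecular formula: C9H15ClFIO3.
M = 9×12.011 + 1×35.45 + 1×18.998 + 15×1.008 + 1×126.904 + 3×15.999 = 352.57 g/mol.

352.57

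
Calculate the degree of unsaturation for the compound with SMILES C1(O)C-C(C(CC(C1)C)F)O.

1

Molecular formula from the SMILES: C8H15FO2.
DoU = (2C + 2 + N − H − X)/2 = (2·8 + 2 + 0 − 15 − 1)/2 = 2/2 = 1.
(Structurally: 1 ring(s) + 0 π bond(s) = 1.)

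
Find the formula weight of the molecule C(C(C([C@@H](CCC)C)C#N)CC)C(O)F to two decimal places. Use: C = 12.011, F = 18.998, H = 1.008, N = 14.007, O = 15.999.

215.31

Molecular formula: C12H22FNO.
M = 12×12.011 + 1×18.998 + 22×1.008 + 1×14.007 + 1×15.999 = 215.31 g/mol.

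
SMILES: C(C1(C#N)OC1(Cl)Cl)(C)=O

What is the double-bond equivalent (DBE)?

4

Molecular formula from the SMILES: C5H3Cl2NO2.
DoU = (2C + 2 + N − H − X)/2 = (2·5 + 2 + 1 − 3 − 2)/2 = 8/2 = 4.
(Structurally: 1 ring(s) + 3 π bond(s) = 4.)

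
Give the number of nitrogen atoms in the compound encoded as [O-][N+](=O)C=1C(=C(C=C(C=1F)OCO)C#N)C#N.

The symbol for nitrogen appears 3 times in the SMILES.

3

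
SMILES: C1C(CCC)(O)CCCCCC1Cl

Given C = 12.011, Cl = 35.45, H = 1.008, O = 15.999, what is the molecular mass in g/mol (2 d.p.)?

Molecular formula: C11H21ClO.
M = 11×12.011 + 1×35.45 + 21×1.008 + 1×15.999 = 204.74 g/mol.

204.74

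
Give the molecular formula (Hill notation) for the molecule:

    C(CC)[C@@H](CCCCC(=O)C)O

Heavy atoms from the SMILES: 10 C, 2 O.
Implicit hydrogens by atom environment:
  6 × C: 2 H each → 12
  2 × C: 3 H each → 6
  1 × C: 1 H
  1 × C: no H
  1 × O: 1 H
  1 × O: no H
  Total hydrogens = 20.
Molecular formula: C10H20O2

C10H20O2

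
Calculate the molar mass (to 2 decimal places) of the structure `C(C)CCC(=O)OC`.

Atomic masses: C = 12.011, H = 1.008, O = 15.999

116.16

Molecular formula: C6H12O2.
M = 6×12.011 + 12×1.008 + 2×15.999 = 116.16 g/mol.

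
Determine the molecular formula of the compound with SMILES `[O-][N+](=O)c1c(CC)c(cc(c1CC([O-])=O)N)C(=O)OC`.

C12H13N2O6-

Heavy atoms from the SMILES: 12 C, 2 N, 6 O.
Implicit hydrogens by atom environment:
  5 × C (aromatic): no H
  4 × O: no H
  2 × C: 3 H each → 6
  2 × C: 2 H each → 4
  2 × C: no H
  2 × O (charge -1): no H
  1 × C (aromatic): 1 H
  1 × N: 2 H
  1 × N (charge +1): no H
  Total hydrogens = 13.
Net charge -1.
Molecular formula: C12H13N2O6-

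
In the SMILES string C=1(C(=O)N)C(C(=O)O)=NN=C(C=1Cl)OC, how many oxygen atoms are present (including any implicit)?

4

The symbol for oxygen appears 4 times in the SMILES.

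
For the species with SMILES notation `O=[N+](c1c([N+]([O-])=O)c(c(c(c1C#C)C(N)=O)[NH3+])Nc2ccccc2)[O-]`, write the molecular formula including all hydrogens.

C15H12N5O5+

Heavy atoms from the SMILES: 15 C, 5 N, 5 O.
Implicit hydrogens by atom environment:
  7 × C (aromatic): no H
  5 × C (aromatic): 1 H each → 5
  3 × O: no H
  2 × C: no H
  2 × N (charge +1): no H
  2 × O (charge -1): no H
  1 × C: 1 H
  1 × N (charge +1): 3 H
  1 × N: 2 H
  1 × N: 1 H
  Total hydrogens = 12.
Net charge +1.
Molecular formula: C15H12N5O5+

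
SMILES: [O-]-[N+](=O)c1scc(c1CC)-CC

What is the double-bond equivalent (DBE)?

Molecular formula from the SMILES: C8H11NO2S.
DoU = (2C + 2 + N − H − X)/2 = (2·8 + 2 + 1 − 11 − 0)/2 = 8/2 = 4.
(Structurally: 1 ring(s) + 3 π bond(s) = 4.)

4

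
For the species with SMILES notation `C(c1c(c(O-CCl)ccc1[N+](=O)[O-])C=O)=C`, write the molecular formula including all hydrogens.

C10H8ClNO4

Heavy atoms from the SMILES: 10 C, 1 Cl, 1 N, 4 O.
Implicit hydrogens by atom environment:
  4 × C (aromatic): no H
  3 × O: no H
  2 × C: 2 H each → 4
  2 × C (aromatic): 1 H each → 2
  2 × C: 1 H each → 2
  1 × Cl: no H
  1 × N (charge +1): no H
  1 × O (charge -1): no H
  Total hydrogens = 8.
Molecular formula: C10H8ClNO4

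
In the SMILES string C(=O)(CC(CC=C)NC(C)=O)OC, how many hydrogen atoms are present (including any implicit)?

Hydrogens are implicit in SMILES; fill each atom to its normal valence:
  3 × C: 2 H each → 6
  3 × O: no H
  2 × C: 3 H each → 6
  2 × C: 1 H each → 2
  2 × C: no H
  1 × N: 1 H
  Total hydrogens = 15.

15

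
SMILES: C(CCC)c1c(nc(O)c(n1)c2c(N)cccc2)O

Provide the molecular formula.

C14H17N3O2

Heavy atoms from the SMILES: 14 C, 3 N, 2 O.
Implicit hydrogens by atom environment:
  6 × C (aromatic): no H
  4 × C (aromatic): 1 H each → 4
  3 × C: 2 H each → 6
  2 × N (aromatic): no H
  2 × O: 1 H each → 2
  1 × C: 3 H
  1 × N: 2 H
  Total hydrogens = 17.
Molecular formula: C14H17N3O2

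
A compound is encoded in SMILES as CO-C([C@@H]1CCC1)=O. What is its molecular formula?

C6H10O2

Heavy atoms from the SMILES: 6 C, 2 O.
Implicit hydrogens by atom environment:
  3 × C: 2 H each → 6
  2 × O: no H
  1 × C: 3 H
  1 × C: 1 H
  1 × C: no H
  Total hydrogens = 10.
Molecular formula: C6H10O2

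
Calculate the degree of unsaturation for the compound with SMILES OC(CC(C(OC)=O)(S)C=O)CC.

2

Molecular formula from the SMILES: C8H14O4S.
DoU = (2C + 2 + N − H − X)/2 = (2·8 + 2 + 0 − 14 − 0)/2 = 4/2 = 2.
(Structurally: 0 ring(s) + 2 π bond(s) = 2.)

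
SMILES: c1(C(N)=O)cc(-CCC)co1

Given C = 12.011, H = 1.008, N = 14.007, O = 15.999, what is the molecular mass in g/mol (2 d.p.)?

153.18

Molecular formula: C8H11NO2.
M = 8×12.011 + 11×1.008 + 1×14.007 + 2×15.999 = 153.18 g/mol.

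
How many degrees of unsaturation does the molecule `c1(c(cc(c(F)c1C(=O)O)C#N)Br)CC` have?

7

Molecular formula from the SMILES: C10H7BrFNO2.
DoU = (2C + 2 + N − H − X)/2 = (2·10 + 2 + 1 − 7 − 2)/2 = 14/2 = 7.
(Structurally: 1 ring(s) + 6 π bond(s) = 7.)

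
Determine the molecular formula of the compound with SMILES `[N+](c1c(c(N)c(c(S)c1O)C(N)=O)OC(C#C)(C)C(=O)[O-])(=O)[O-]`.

C12H10N3O7S-

Heavy atoms from the SMILES: 12 C, 3 N, 7 O, 1 S.
Implicit hydrogens by atom environment:
  6 × C (aromatic): no H
  4 × C: no H
  4 × O: no H
  2 × N: 2 H each → 4
  2 × O (charge -1): no H
  1 × C: 3 H
  1 × C: 1 H
  1 × N (charge +1): no H
  1 × O: 1 H
  1 × S: 1 H
  Total hydrogens = 10.
Net charge -1.
Molecular formula: C12H10N3O7S-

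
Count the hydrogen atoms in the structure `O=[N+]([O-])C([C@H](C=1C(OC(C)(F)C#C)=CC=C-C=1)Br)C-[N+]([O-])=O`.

Hydrogens are implicit in SMILES; fill each atom to its normal valence:
  4 × C (aromatic): 1 H each → 4
  3 × C: 1 H each → 3
  3 × O: no H
  2 × C (aromatic): no H
  2 × C: no H
  2 × N (charge +1): no H
  2 × O (charge -1): no H
  1 × Br: no H
  1 × C: 3 H
  1 × C: 2 H
  1 × F: no H
  Total hydrogens = 12.

12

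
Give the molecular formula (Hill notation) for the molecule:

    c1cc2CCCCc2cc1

C10H12

Heavy atoms from the SMILES: 10 C.
Implicit hydrogens by atom environment:
  4 × C: 2 H each → 8
  4 × C (aromatic): 1 H each → 4
  2 × C (aromatic): no H
  Total hydrogens = 12.
Molecular formula: C10H12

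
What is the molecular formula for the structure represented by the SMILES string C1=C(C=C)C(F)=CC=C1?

C8H7F

Heavy atoms from the SMILES: 8 C, 1 F.
Implicit hydrogens by atom environment:
  4 × C (aromatic): 1 H each → 4
  2 × C (aromatic): no H
  1 × C: 2 H
  1 × C: 1 H
  1 × F: no H
  Total hydrogens = 7.
Molecular formula: C8H7F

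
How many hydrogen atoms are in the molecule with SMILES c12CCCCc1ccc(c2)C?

Hydrogens are implicit in SMILES; fill each atom to its normal valence:
  4 × C: 2 H each → 8
  3 × C (aromatic): 1 H each → 3
  3 × C (aromatic): no H
  1 × C: 3 H
  Total hydrogens = 14.

14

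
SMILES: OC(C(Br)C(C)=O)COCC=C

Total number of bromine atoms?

1

The symbol for bromine appears 1 time in the SMILES.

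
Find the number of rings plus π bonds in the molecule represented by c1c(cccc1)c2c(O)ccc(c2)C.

8

Molecular formula from the SMILES: C13H12O.
DoU = (2C + 2 + N − H − X)/2 = (2·13 + 2 + 0 − 12 − 0)/2 = 16/2 = 8.
(Structurally: 2 ring(s) + 6 π bond(s) = 8.)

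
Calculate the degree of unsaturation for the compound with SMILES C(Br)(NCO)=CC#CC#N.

5

Molecular formula from the SMILES: C6H5BrN2O.
DoU = (2C + 2 + N − H − X)/2 = (2·6 + 2 + 2 − 5 − 1)/2 = 10/2 = 5.
(Structurally: 0 ring(s) + 5 π bond(s) = 5.)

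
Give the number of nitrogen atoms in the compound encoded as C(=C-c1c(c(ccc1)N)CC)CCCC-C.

The symbol for nitrogen appears 1 time in the SMILES.

1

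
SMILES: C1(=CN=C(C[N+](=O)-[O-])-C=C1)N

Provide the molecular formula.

Heavy atoms from the SMILES: 6 C, 3 N, 2 O.
Implicit hydrogens by atom environment:
  3 × C (aromatic): 1 H each → 3
  2 × C (aromatic): no H
  1 × C: 2 H
  1 × N: 2 H
  1 × N (aromatic): no H
  1 × N (charge +1): no H
  1 × O: no H
  1 × O (charge -1): no H
  Total hydrogens = 7.
Molecular formula: C6H7N3O2

C6H7N3O2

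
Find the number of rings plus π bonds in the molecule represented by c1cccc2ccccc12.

7

Molecular formula from the SMILES: C10H8.
DoU = (2C + 2 + N − H − X)/2 = (2·10 + 2 + 0 − 8 − 0)/2 = 14/2 = 7.
(Structurally: 2 ring(s) + 5 π bond(s) = 7.)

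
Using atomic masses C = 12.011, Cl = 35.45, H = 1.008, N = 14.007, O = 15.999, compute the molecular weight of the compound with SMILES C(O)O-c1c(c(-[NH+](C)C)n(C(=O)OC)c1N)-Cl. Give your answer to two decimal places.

264.69

Molecular formula: C9H15ClN3O4+.
M = 9×12.011 + 1×35.45 + 15×1.008 + 3×14.007 + 4×15.999 = 264.69 g/mol.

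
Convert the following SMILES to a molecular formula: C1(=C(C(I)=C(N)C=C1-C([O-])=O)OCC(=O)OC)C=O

Heavy atoms from the SMILES: 11 C, 1 I, 1 N, 6 O.
Implicit hydrogens by atom environment:
  5 × C (aromatic): no H
  5 × O: no H
  2 × C: no H
  1 × C: 3 H
  1 × C: 2 H
  1 × C (aromatic): 1 H
  1 × C: 1 H
  1 × I: no H
  1 × N: 2 H
  1 × O (charge -1): no H
  Total hydrogens = 9.
Net charge -1.
Molecular formula: C11H9INO6-

C11H9INO6-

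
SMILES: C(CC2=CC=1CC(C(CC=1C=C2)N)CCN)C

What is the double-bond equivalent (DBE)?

Molecular formula from the SMILES: C15H24N2.
DoU = (2C + 2 + N − H − X)/2 = (2·15 + 2 + 2 − 24 − 0)/2 = 10/2 = 5.
(Structurally: 2 ring(s) + 3 π bond(s) = 5.)

5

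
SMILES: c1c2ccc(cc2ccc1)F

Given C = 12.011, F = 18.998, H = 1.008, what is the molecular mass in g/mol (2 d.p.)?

Molecular formula: C10H7F.
M = 10×12.011 + 1×18.998 + 7×1.008 = 146.16 g/mol.

146.16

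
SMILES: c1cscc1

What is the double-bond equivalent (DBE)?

3

Molecular formula from the SMILES: C4H4S.
DoU = (2C + 2 + N − H − X)/2 = (2·4 + 2 + 0 − 4 − 0)/2 = 6/2 = 3.
(Structurally: 1 ring(s) + 2 π bond(s) = 3.)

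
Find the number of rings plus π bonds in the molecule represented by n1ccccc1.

Molecular formula from the SMILES: C5H5N.
DoU = (2C + 2 + N − H − X)/2 = (2·5 + 2 + 1 − 5 − 0)/2 = 8/2 = 4.
(Structurally: 1 ring(s) + 3 π bond(s) = 4.)

4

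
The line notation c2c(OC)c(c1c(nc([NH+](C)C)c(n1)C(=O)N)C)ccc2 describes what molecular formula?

Heavy atoms from the SMILES: 15 C, 4 N, 2 O.
Implicit hydrogens by atom environment:
  6 × C (aromatic): no H
  4 × C: 3 H each → 12
  4 × C (aromatic): 1 H each → 4
  2 × N (aromatic): no H
  2 × O: no H
  1 × C: no H
  1 × N: 2 H
  1 × N (charge +1): 1 H
  Total hydrogens = 19.
Net charge +1.
Molecular formula: C15H19N4O2+

C15H19N4O2+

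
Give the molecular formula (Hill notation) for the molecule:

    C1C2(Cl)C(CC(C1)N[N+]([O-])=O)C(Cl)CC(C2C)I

Heavy atoms from the SMILES: 11 C, 2 Cl, 1 I, 2 N, 2 O.
Implicit hydrogens by atom environment:
  5 × C: 1 H each → 5
  4 × C: 2 H each → 8
  2 × Cl: no H
  1 × C: 3 H
  1 × C: no H
  1 × I: no H
  1 × N: 1 H
  1 × N (charge +1): no H
  1 × O: no H
  1 × O (charge -1): no H
  Total hydrogens = 17.
Molecular formula: C11H17Cl2IN2O2

C11H17Cl2IN2O2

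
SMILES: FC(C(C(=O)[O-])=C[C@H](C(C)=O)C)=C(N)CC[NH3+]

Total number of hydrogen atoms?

Hydrogens are implicit in SMILES; fill each atom to its normal valence:
  5 × C: no H
  2 × C: 3 H each → 6
  2 × C: 2 H each → 4
  2 × C: 1 H each → 2
  2 × O: no H
  1 × F: no H
  1 × N (charge +1): 3 H
  1 × N: 2 H
  1 × O (charge -1): no H
  Total hydrogens = 17.

17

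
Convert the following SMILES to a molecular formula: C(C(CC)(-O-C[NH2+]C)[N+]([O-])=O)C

Heavy atoms from the SMILES: 7 C, 2 N, 3 O.
Implicit hydrogens by atom environment:
  3 × C: 3 H each → 9
  3 × C: 2 H each → 6
  2 × O: no H
  1 × C: no H
  1 × N (charge +1): 2 H
  1 × N (charge +1): no H
  1 × O (charge -1): no H
  Total hydrogens = 17.
Net charge +1.
Molecular formula: C7H17N2O3+

C7H17N2O3+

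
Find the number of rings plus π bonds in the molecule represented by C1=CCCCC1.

2

Molecular formula from the SMILES: C6H10.
DoU = (2C + 2 + N − H − X)/2 = (2·6 + 2 + 0 − 10 − 0)/2 = 4/2 = 2.
(Structurally: 1 ring(s) + 1 π bond(s) = 2.)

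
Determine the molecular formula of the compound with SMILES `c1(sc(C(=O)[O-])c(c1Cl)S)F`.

C5HClFO2S2-

Heavy atoms from the SMILES: 5 C, 1 Cl, 1 F, 2 O, 2 S.
Implicit hydrogens by atom environment:
  4 × C (aromatic): no H
  1 × C: no H
  1 × Cl: no H
  1 × F: no H
  1 × O: no H
  1 × O (charge -1): no H
  1 × S: 1 H
  1 × S (aromatic): no H
  Total hydrogens = 1.
Net charge -1.
Molecular formula: C5HClFO2S2-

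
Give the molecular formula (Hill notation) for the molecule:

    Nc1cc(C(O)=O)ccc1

C7H7NO2

Heavy atoms from the SMILES: 7 C, 1 N, 2 O.
Implicit hydrogens by atom environment:
  4 × C (aromatic): 1 H each → 4
  2 × C (aromatic): no H
  1 × C: no H
  1 × N: 2 H
  1 × O: 1 H
  1 × O: no H
  Total hydrogens = 7.
Molecular formula: C7H7NO2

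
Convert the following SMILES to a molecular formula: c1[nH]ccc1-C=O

Heavy atoms from the SMILES: 5 C, 1 N, 1 O.
Implicit hydrogens by atom environment:
  3 × C (aromatic): 1 H each → 3
  1 × C: 1 H
  1 × C (aromatic): no H
  1 × N (aromatic): 1 H
  1 × O: no H
  Total hydrogens = 5.
Molecular formula: C5H5NO

C5H5NO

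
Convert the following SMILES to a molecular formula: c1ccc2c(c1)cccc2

Heavy atoms from the SMILES: 10 C.
Implicit hydrogens by atom environment:
  8 × C (aromatic): 1 H each → 8
  2 × C (aromatic): no H
  Total hydrogens = 8.
Molecular formula: C10H8

C10H8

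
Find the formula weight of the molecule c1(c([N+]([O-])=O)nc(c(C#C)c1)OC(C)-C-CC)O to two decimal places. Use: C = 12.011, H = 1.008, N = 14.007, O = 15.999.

Molecular formula: C12H14N2O4.
M = 12×12.011 + 14×1.008 + 2×14.007 + 4×15.999 = 250.25 g/mol.

250.25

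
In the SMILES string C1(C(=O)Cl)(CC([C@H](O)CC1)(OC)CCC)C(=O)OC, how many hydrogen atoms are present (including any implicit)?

21

Hydrogens are implicit in SMILES; fill each atom to its normal valence:
  5 × C: 2 H each → 10
  4 × C: no H
  4 × O: no H
  3 × C: 3 H each → 9
  1 × C: 1 H
  1 × Cl: no H
  1 × O: 1 H
  Total hydrogens = 21.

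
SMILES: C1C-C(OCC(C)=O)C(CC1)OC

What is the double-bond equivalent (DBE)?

Molecular formula from the SMILES: C10H18O3.
DoU = (2C + 2 + N − H − X)/2 = (2·10 + 2 + 0 − 18 − 0)/2 = 4/2 = 2.
(Structurally: 1 ring(s) + 1 π bond(s) = 2.)

2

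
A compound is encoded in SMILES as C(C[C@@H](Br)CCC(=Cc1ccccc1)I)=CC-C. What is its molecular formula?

Heavy atoms from the SMILES: 1 Br, 16 C, 1 I.
Implicit hydrogens by atom environment:
  5 × C (aromatic): 1 H each → 5
  4 × C: 2 H each → 8
  4 × C: 1 H each → 4
  1 × Br: no H
  1 × C: 3 H
  1 × C: no H
  1 × C (aromatic): no H
  1 × I: no H
  Total hydrogens = 20.
Molecular formula: C16H20BrI

C16H20BrI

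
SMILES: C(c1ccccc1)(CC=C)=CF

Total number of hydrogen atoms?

Hydrogens are implicit in SMILES; fill each atom to its normal valence:
  5 × C (aromatic): 1 H each → 5
  2 × C: 2 H each → 4
  2 × C: 1 H each → 2
  1 × C: no H
  1 × C (aromatic): no H
  1 × F: no H
  Total hydrogens = 11.

11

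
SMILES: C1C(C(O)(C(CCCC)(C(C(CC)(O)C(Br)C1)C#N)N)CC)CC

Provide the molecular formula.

Heavy atoms from the SMILES: 1 Br, 19 C, 2 N, 2 O.
Implicit hydrogens by atom environment:
  8 × C: 2 H each → 16
  4 × C: 3 H each → 12
  4 × C: no H
  3 × C: 1 H each → 3
  2 × O: 1 H each → 2
  1 × Br: no H
  1 × N: 2 H
  1 × N: no H
  Total hydrogens = 35.
Molecular formula: C19H35BrN2O2

C19H35BrN2O2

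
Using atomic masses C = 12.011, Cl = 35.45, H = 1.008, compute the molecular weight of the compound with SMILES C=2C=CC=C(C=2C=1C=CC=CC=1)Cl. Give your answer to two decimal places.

Molecular formula: C12H9Cl.
M = 12×12.011 + 1×35.45 + 9×1.008 = 188.65 g/mol.

188.65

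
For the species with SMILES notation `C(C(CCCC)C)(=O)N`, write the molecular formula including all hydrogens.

C7H15NO

Heavy atoms from the SMILES: 7 C, 1 N, 1 O.
Implicit hydrogens by atom environment:
  3 × C: 2 H each → 6
  2 × C: 3 H each → 6
  1 × C: 1 H
  1 × C: no H
  1 × N: 2 H
  1 × O: no H
  Total hydrogens = 15.
Molecular formula: C7H15NO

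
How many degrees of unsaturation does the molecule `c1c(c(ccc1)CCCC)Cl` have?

Molecular formula from the SMILES: C10H13Cl.
DoU = (2C + 2 + N − H − X)/2 = (2·10 + 2 + 0 − 13 − 1)/2 = 8/2 = 4.
(Structurally: 1 ring(s) + 3 π bond(s) = 4.)

4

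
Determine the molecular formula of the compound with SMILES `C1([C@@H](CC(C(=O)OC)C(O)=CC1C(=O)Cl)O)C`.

C11H15ClO5

Heavy atoms from the SMILES: 11 C, 1 Cl, 5 O.
Implicit hydrogens by atom environment:
  5 × C: 1 H each → 5
  3 × C: no H
  3 × O: no H
  2 × C: 3 H each → 6
  2 × O: 1 H each → 2
  1 × C: 2 H
  1 × Cl: no H
  Total hydrogens = 15.
Molecular formula: C11H15ClO5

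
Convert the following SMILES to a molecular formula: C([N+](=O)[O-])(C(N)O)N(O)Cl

C2H6ClN3O4

Heavy atoms from the SMILES: 2 C, 1 Cl, 3 N, 4 O.
Implicit hydrogens by atom environment:
  2 × C: 1 H each → 2
  2 × O: 1 H each → 2
  1 × Cl: no H
  1 × N: 2 H
  1 × N: no H
  1 × N (charge +1): no H
  1 × O: no H
  1 × O (charge -1): no H
  Total hydrogens = 6.
Molecular formula: C2H6ClN3O4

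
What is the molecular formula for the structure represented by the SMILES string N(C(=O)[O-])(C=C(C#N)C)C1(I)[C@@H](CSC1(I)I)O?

C9H8I3N2O3S-

Heavy atoms from the SMILES: 9 C, 3 I, 2 N, 3 O, 1 S.
Implicit hydrogens by atom environment:
  5 × C: no H
  3 × I: no H
  2 × C: 1 H each → 2
  2 × N: no H
  1 × C: 3 H
  1 × C: 2 H
  1 × O: 1 H
  1 × O: no H
  1 × O (charge -1): no H
  1 × S: no H
  Total hydrogens = 8.
Net charge -1.
Molecular formula: C9H8I3N2O3S-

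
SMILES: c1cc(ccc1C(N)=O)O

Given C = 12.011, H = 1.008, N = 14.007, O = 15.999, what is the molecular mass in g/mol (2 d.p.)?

Molecular formula: C7H7NO2.
M = 7×12.011 + 7×1.008 + 1×14.007 + 2×15.999 = 137.14 g/mol.

137.14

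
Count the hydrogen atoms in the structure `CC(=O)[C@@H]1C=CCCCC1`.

14

Hydrogens are implicit in SMILES; fill each atom to its normal valence:
  4 × C: 2 H each → 8
  3 × C: 1 H each → 3
  1 × C: 3 H
  1 × C: no H
  1 × O: no H
  Total hydrogens = 14.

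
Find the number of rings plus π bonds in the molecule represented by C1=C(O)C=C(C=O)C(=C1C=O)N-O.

Molecular formula from the SMILES: C8H7NO4.
DoU = (2C + 2 + N − H − X)/2 = (2·8 + 2 + 1 − 7 − 0)/2 = 12/2 = 6.
(Structurally: 1 ring(s) + 5 π bond(s) = 6.)

6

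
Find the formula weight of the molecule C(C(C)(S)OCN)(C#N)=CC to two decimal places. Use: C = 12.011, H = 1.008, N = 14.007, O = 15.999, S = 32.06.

172.25

Molecular formula: C7H12N2OS.
M = 7×12.011 + 12×1.008 + 2×14.007 + 1×15.999 + 1×32.06 = 172.25 g/mol.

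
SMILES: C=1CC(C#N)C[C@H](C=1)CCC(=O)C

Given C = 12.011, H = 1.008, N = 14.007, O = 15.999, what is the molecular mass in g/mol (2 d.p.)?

Molecular formula: C11H15NO.
M = 11×12.011 + 15×1.008 + 1×14.007 + 1×15.999 = 177.25 g/mol.

177.25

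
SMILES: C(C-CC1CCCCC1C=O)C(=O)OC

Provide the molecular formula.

Heavy atoms from the SMILES: 12 C, 3 O.
Implicit hydrogens by atom environment:
  7 × C: 2 H each → 14
  3 × C: 1 H each → 3
  3 × O: no H
  1 × C: 3 H
  1 × C: no H
  Total hydrogens = 20.
Molecular formula: C12H20O3

C12H20O3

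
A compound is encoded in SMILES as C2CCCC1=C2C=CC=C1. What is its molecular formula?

C10H12

Heavy atoms from the SMILES: 10 C.
Implicit hydrogens by atom environment:
  4 × C: 2 H each → 8
  4 × C (aromatic): 1 H each → 4
  2 × C (aromatic): no H
  Total hydrogens = 12.
Molecular formula: C10H12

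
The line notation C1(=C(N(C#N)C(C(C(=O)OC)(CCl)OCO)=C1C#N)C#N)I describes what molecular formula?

Heavy atoms from the SMILES: 12 C, 1 Cl, 1 I, 4 N, 4 O.
Implicit hydrogens by atom environment:
  5 × C: no H
  4 × C (aromatic): no H
  3 × N: no H
  3 × O: no H
  2 × C: 2 H each → 4
  1 × C: 3 H
  1 × Cl: no H
  1 × I: no H
  1 × N (aromatic): no H
  1 × O: 1 H
  Total hydrogens = 8.
Molecular formula: C12H8ClIN4O4

C12H8ClIN4O4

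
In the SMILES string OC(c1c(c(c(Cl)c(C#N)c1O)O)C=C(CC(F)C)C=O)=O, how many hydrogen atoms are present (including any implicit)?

11

Hydrogens are implicit in SMILES; fill each atom to its normal valence:
  6 × C (aromatic): no H
  3 × C: 1 H each → 3
  3 × C: no H
  3 × O: 1 H each → 3
  2 × O: no H
  1 × C: 3 H
  1 × C: 2 H
  1 × Cl: no H
  1 × F: no H
  1 × N: no H
  Total hydrogens = 11.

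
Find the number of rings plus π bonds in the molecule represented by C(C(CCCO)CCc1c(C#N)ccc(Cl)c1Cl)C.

6

Molecular formula from the SMILES: C15H19Cl2NO.
DoU = (2C + 2 + N − H − X)/2 = (2·15 + 2 + 1 − 19 − 2)/2 = 12/2 = 6.
(Structurally: 1 ring(s) + 5 π bond(s) = 6.)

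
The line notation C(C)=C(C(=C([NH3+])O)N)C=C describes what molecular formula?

Heavy atoms from the SMILES: 7 C, 2 N, 1 O.
Implicit hydrogens by atom environment:
  3 × C: no H
  2 × C: 1 H each → 2
  1 × C: 3 H
  1 × C: 2 H
  1 × N (charge +1): 3 H
  1 × N: 2 H
  1 × O: 1 H
  Total hydrogens = 13.
Net charge +1.
Molecular formula: C7H13N2O+

C7H13N2O+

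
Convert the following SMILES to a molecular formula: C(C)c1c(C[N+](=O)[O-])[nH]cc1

C7H10N2O2

Heavy atoms from the SMILES: 7 C, 2 N, 2 O.
Implicit hydrogens by atom environment:
  2 × C: 2 H each → 4
  2 × C (aromatic): 1 H each → 2
  2 × C (aromatic): no H
  1 × C: 3 H
  1 × N (aromatic): 1 H
  1 × N (charge +1): no H
  1 × O: no H
  1 × O (charge -1): no H
  Total hydrogens = 10.
Molecular formula: C7H10N2O2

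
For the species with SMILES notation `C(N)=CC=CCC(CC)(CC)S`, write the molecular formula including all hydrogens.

Heavy atoms from the SMILES: 10 C, 1 N, 1 S.
Implicit hydrogens by atom environment:
  4 × C: 1 H each → 4
  3 × C: 2 H each → 6
  2 × C: 3 H each → 6
  1 × C: no H
  1 × N: 2 H
  1 × S: 1 H
  Total hydrogens = 19.
Molecular formula: C10H19NS

C10H19NS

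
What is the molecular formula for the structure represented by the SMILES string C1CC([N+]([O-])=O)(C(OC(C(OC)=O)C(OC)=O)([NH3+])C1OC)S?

Heavy atoms from the SMILES: 11 C, 2 N, 8 O, 1 S.
Implicit hydrogens by atom environment:
  7 × O: no H
  4 × C: no H
  3 × C: 3 H each → 9
  2 × C: 2 H each → 4
  2 × C: 1 H each → 2
  1 × N (charge +1): 3 H
  1 × N (charge +1): no H
  1 × O (charge -1): no H
  1 × S: 1 H
  Total hydrogens = 19.
Net charge +1.
Molecular formula: C11H19N2O8S+

C11H19N2O8S+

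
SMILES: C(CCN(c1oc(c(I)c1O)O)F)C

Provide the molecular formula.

C8H11FINO3

Heavy atoms from the SMILES: 8 C, 1 F, 1 I, 1 N, 3 O.
Implicit hydrogens by atom environment:
  4 × C (aromatic): no H
  3 × C: 2 H each → 6
  2 × O: 1 H each → 2
  1 × C: 3 H
  1 × F: no H
  1 × I: no H
  1 × N: no H
  1 × O (aromatic): no H
  Total hydrogens = 11.
Molecular formula: C8H11FINO3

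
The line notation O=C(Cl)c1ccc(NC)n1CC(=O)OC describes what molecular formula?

Heavy atoms from the SMILES: 9 C, 1 Cl, 2 N, 3 O.
Implicit hydrogens by atom environment:
  3 × O: no H
  2 × C: 3 H each → 6
  2 × C (aromatic): 1 H each → 2
  2 × C (aromatic): no H
  2 × C: no H
  1 × C: 2 H
  1 × Cl: no H
  1 × N: 1 H
  1 × N (aromatic): no H
  Total hydrogens = 11.
Molecular formula: C9H11ClN2O3

C9H11ClN2O3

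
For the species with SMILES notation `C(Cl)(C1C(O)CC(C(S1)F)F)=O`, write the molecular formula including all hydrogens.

Heavy atoms from the SMILES: 6 C, 1 Cl, 2 F, 2 O, 1 S.
Implicit hydrogens by atom environment:
  4 × C: 1 H each → 4
  2 × F: no H
  1 × C: 2 H
  1 × C: no H
  1 × Cl: no H
  1 × O: 1 H
  1 × O: no H
  1 × S: no H
  Total hydrogens = 7.
Molecular formula: C6H7ClF2O2S

C6H7ClF2O2S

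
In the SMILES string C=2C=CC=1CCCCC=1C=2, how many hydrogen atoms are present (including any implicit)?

Hydrogens are implicit in SMILES; fill each atom to its normal valence:
  4 × C: 2 H each → 8
  4 × C (aromatic): 1 H each → 4
  2 × C (aromatic): no H
  Total hydrogens = 12.

12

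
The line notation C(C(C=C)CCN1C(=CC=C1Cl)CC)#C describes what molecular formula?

Heavy atoms from the SMILES: 13 C, 1 Cl, 1 N.
Implicit hydrogens by atom environment:
  4 × C: 2 H each → 8
  3 × C: 1 H each → 3
  2 × C (aromatic): 1 H each → 2
  2 × C (aromatic): no H
  1 × C: 3 H
  1 × C: no H
  1 × Cl: no H
  1 × N (aromatic): no H
  Total hydrogens = 16.
Molecular formula: C13H16ClN

C13H16ClN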